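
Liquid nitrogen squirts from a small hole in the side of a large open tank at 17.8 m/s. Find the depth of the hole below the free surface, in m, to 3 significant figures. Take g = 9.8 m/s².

Inverting v = √(2gh) gives h = v² / 2g.
h = 17.8²/(2·9.8) = 317/19.60 = 16.2 m.

h ≈ 16.2 m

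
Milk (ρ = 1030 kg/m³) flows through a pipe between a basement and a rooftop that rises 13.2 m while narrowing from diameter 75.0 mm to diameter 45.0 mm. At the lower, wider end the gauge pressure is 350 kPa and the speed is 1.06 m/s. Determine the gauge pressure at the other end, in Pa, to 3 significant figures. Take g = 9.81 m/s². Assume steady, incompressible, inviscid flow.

213000 Pa

The volume flow rate is constant, so v₂ = (A₁/A₂)v₁ = (44.2/15.9)·1.06 = 2.94 m/s.
Energy conservation along the streamline gives P₂ = P₁ − ½ρ(v₂² − v₁²) − ρg(h₂ − h₁).
P₂ = 350000 + ½·1030·(1.06² − 2.94²) − 1030·9.81·(+13.2) = 350000 + (-3890) − (133000) = 213000 Pa.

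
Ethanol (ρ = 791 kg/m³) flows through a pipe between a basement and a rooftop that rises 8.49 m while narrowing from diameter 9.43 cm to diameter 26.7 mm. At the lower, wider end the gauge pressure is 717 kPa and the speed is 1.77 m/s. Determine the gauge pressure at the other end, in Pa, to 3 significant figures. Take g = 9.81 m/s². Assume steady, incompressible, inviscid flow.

Continuity gives A₁v₁ = A₂v₂, so v₂ = (69.8 cm²)/(5.60 cm²) × 1.77 m/s = 22.1 m/s.
Bernoulli: P₁ + ½ρv₁² + ρg h₁ = P₂ + ½ρv₂² + ρg h₂, so P₂ = P₁ + ½ρ(v₁² − v₂²) − ρg(h₂ − h₁).
P₂ = 717000 + ½·791·(1.77² − 22.1²) − 791·9.81·(+8.49) = 717000 + (-192000) − (65900) = 460000 Pa.

P₂ ≈ 460000 Pa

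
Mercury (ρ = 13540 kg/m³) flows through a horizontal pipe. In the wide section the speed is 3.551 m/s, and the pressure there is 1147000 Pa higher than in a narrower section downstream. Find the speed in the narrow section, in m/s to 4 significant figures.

v₂ ≈ 13.49 m/s

Along the level pipe P + ½ρv² is conserved, hence v₂² = v₁² + 2(P₁ − P₂)/ρ.
v₂ = √(3.551² + 2·1147000/13540) = √(12.61 + 169.4) = 13.49 m/s.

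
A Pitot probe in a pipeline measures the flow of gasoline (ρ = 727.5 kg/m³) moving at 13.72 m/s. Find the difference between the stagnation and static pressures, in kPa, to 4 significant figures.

At the stagnation point the flow is brought to rest, so Bernoulli gives P_stag − P_static = ½ρv².
ΔP = ½·727.5·13.72² = 68470 Pa.

ΔP ≈ 68.47 kPa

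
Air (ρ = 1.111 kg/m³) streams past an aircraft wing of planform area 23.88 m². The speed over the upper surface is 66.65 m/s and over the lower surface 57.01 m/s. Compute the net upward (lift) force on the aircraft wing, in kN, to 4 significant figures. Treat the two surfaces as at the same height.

F ≈ 15.81 kN

The faster flow above has the lower pressure; Bernoulli (same height) gives ΔP = ½ρ(v_up² − v_low²).
ΔP = ½·1.111·(66.65² − 57.01²) = 662.2 Pa.
Lift = ΔP · A = 662.2 × 23.88 = 15810 N.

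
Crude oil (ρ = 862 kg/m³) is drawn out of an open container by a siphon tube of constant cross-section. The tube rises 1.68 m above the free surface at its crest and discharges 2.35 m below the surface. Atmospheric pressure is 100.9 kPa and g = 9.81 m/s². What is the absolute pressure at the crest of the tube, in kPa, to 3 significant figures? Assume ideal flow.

P_top ≈ 66.8 kPa

From the surface to the outlet (both open to atmosphere, surface at rest): v = √(2g·h_out) = √(2·9.81·2.35) = 6.79 m/s.
Continuity keeps v the same throughout the tube; from surface to crest, P_atm + 0 = P_top + ½ρv² + ρg·h_top.
P_top = 100900 − ½·862·6.79² − 862·9.81·1.68 = 66800 Pa.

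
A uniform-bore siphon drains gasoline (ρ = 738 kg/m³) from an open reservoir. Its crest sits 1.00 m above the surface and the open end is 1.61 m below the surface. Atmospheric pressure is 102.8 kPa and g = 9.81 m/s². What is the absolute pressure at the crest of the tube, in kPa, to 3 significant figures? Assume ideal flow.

From the surface to the outlet (both open to atmosphere, surface at rest): v = √(2g·h_out) = √(2·9.81·1.61) = 5.62 m/s.
The bore is uniform, so the speed at the crest is the same v. Bernoulli surface→crest: P_atm = P_top + ½ρv² + ρg·h_top.
P_top = 102800 − ½·738·5.62² − 738·9.81·1.00 = 83900 Pa.

P_top ≈ 83.9 kPa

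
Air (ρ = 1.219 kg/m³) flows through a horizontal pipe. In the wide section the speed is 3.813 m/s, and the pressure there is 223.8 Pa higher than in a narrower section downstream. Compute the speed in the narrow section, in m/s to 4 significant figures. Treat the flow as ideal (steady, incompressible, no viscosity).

With h₁ = h₂, rearranging Bernoulli gives v₂ = √(v₁² + 2ΔP/ρ).
v₂ = √(3.813² + 2·223.8/1.219) = √(14.54 + 367.2) = 19.54 m/s.

19.54 m/s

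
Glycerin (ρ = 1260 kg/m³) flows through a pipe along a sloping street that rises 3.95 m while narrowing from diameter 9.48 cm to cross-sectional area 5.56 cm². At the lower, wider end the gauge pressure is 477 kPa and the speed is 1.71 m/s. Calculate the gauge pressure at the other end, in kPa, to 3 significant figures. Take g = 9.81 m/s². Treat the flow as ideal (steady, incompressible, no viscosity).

By continuity, v₂ = v₁·A₁/A₂ = 1.71·(70.6/5.56) = 21.7 m/s.
Bernoulli: P₁ + ½ρv₁² + ρg h₁ = P₂ + ½ρv₂² + ρg h₂, so P₂ = P₁ + ½ρ(v₁² − v₂²) − ρg(h₂ − h₁).
P₂ = 477000 + ½·1260·(1.71² − 21.7²) − 1260·9.81·(+3.95) = 477000 + (-295000) − (48800) = 133000 Pa.

P₂ ≈ 133 kPa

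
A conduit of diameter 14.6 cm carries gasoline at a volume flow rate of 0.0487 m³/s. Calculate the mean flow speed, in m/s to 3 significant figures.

v ≈ 2.91 m/s

Q = 0.0487 m³/s = 0.0487 m³/s.
v = Q/A = 0.0487 / 0.0167 = 2.91 m/s.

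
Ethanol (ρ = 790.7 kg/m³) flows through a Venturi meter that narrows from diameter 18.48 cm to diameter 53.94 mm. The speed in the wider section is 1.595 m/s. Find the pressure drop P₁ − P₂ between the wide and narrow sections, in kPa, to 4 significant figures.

Mass conservation (A₁v₁ = A₂v₂) gives v₂ = 1.595 × 268.2/22.85 = 18.72 m/s.
With no height change, Bernoulli's equation is P₁ + ½ρv₁² = P₂ + ½ρv₂².
P₁ − P₂ = ½·790.7·(18.72² − 1.595²) = ½·790.7·348.0 = 137600 Pa.

137.6 kPa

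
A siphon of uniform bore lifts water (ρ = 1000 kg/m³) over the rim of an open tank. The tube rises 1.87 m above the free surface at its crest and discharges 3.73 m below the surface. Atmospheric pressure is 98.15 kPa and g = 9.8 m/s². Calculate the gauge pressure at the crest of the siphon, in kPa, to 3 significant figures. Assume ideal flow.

P_gauge ≈ -54.9 kPa

From the surface to the outlet (both open to atmosphere, surface at rest): v = √(2g·h_out) = √(2·9.8·3.73) = 8.55 m/s.
Continuity keeps v the same throughout the tube; from surface to crest, P_atm + 0 = P_top + ½ρv² + ρg·h_top.
P_top = 98150 − ½·1000·8.55² − 1000·9.8·1.87 = 43300 Pa. So P_gauge = P_top − P_atm = -54900 Pa.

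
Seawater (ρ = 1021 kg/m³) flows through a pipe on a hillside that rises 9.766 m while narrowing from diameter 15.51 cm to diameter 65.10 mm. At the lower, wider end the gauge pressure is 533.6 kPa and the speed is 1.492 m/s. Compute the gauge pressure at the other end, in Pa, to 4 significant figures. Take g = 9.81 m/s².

The volume flow rate is constant, so v₂ = (A₁/A₂)v₁ = (188.9/33.29)·1.492 = 8.469 m/s.
Bernoulli: P₁ + ½ρv₁² + ρg h₁ = P₂ + ½ρv₂² + ρg h₂, so P₂ = P₁ + ½ρ(v₁² − v₂²) − ρg(h₂ − h₁).
P₂ = 533600 + ½·1021·(1.492² − 8.469²) − 1021·9.81·(+9.766) = 533600 + (-35480) − (97820) = 400300 Pa.

P₂ ≈ 400300 Pa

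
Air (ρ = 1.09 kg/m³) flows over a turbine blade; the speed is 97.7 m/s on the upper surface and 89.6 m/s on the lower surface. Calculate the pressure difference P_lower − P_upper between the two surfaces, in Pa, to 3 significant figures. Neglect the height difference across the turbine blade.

With negligible Δh, P + ½ρv² is constant, so P_low − P_up = ½ρ(v_up² − v_low²).
ΔP = ½·1.09·(97.7² − 89.6²) = 827 Pa.

ΔP ≈ 827 Pa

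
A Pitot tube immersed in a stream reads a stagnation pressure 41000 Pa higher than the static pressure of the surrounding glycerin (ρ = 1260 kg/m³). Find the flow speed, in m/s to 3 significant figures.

v ≈ 8.07 m/s

The dynamic pressure equals the rise in static pressure at the stagnation point: ΔP = ½ρv².
v = √(2ΔP/ρ) = √(2·41000/1260) = 8.07 m/s.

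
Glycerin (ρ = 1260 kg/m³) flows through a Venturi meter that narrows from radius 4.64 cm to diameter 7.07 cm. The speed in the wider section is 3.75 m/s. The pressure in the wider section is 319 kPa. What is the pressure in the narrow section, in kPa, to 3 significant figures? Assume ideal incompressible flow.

Continuity gives A₁v₁ = A₂v₂, so v₂ = (67.6 cm²)/(39.3 cm²) × 3.75 m/s = 6.46 m/s.
With no height change, Bernoulli's equation is P₁ + ½ρv₁² = P₂ + ½ρv₂².
P₂ = P₁ − ½ρ(v₂² − v₁²) = 319000 − ½·1260·(6.46² − 3.75²) = 319000 − 17400 = 302000 Pa.

302 kPa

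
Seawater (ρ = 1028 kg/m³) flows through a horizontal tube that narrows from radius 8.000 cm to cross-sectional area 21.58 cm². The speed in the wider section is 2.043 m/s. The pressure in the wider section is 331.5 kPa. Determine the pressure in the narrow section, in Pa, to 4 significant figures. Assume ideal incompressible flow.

P₂ ≈ 147400 Pa

Continuity gives A₁v₁ = A₂v₂, so v₂ = (201.1 cm²)/(21.58 cm²) × 2.043 m/s = 19.03 m/s.
Along the horizontal streamline, P + ½ρv² is constant.
P₂ = P₁ − ½ρ(v₂² − v₁²) = 331500 − ½·1028·(19.03² − 2.043²) = 331500 − 184100 = 147400 Pa.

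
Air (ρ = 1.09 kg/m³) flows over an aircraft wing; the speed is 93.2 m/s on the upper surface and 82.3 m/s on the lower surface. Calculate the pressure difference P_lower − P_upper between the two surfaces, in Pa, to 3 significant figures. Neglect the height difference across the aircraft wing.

ΔP ≈ 1040 Pa

The pressure is lower where the speed is higher: ΔP = ½ρ(v_up² − v_low²).
ΔP = ½·1.09·(93.2² − 82.3²) = 1040 Pa.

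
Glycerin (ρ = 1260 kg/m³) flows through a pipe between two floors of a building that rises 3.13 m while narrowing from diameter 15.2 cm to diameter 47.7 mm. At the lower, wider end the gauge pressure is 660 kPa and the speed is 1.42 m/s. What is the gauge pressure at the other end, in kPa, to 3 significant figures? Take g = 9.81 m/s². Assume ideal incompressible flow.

P₂ = 492 kPa

By continuity, v₂ = v₁·A₁/A₂ = 1.42·(181/17.9) = 14.4 m/s.
Bernoulli: P₁ + ½ρv₁² + ρg h₁ = P₂ + ½ρv₂² + ρg h₂, so P₂ = P₁ + ½ρ(v₁² − v₂²) − ρg(h₂ − h₁).
P₂ = 660000 + ½·1260·(1.42² − 14.4²) − 1260·9.81·(+3.13) = 660000 + (-130000) − (38700) = 492000 Pa.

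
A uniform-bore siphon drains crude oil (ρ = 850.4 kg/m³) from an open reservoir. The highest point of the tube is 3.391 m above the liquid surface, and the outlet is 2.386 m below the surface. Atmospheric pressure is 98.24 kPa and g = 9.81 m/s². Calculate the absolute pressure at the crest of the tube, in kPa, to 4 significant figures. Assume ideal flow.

P_top = 50.05 kPa

Bernoulli surface→outlet gives ½v² = g·h_out, so v = √(2·9.81·2.386) = 6.842 m/s.
Continuity keeps v the same throughout the tube; from surface to crest, P_atm + 0 = P_top + ½ρv² + ρg·h_top.
P_top = 98240 − ½·850.4·6.842² − 850.4·9.81·3.391 = 50050 Pa.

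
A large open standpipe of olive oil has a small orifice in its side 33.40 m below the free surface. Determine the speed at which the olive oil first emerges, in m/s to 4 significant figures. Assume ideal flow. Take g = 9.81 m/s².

Bernoulli from surface to hole (P equal, v_surface ≈ 0): v = √(2gh) = √(2×9.81×33.40) = 25.60 m/s.

v ≈ 25.60 m/s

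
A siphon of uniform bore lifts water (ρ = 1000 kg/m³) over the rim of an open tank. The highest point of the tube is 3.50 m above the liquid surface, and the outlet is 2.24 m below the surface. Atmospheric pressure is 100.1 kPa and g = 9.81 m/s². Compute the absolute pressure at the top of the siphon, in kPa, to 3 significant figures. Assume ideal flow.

From the surface to the outlet (both open to atmosphere, surface at rest): v = √(2g·h_out) = √(2·9.81·2.24) = 6.63 m/s.
With constant cross-section the crest speed equals v; applying Bernoulli from the surface up to the crest, P_top = P_atm − ½ρv² − ρg·h_top.
P_top = 100100 − ½·1000·6.63² − 1000·9.81·3.50 = 43800 Pa.

P_top ≈ 43.8 kPa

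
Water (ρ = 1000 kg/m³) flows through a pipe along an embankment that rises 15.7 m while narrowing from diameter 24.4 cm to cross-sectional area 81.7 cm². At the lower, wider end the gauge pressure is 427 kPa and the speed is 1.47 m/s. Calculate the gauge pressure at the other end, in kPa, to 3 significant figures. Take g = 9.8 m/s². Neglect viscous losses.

By continuity, v₂ = v₁·A₁/A₂ = 1.47·(468/81.7) = 8.41 m/s.
Bernoulli: P₁ + ½ρv₁² + ρg h₁ = P₂ + ½ρv₂² + ρg h₂, so P₂ = P₁ + ½ρ(v₁² − v₂²) − ρg(h₂ − h₁).
P₂ = 427000 + ½·1000·(1.47² − 8.41²) − 1000·9.8·(+15.7) = 427000 + (-34300) − (154000) = 239000 Pa.

P₂ ≈ 239 kPa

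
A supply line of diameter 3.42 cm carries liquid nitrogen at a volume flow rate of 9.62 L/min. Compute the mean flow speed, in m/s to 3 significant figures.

Q = 9.62 L/min = 0.000160 m³/s.
v = Q/A = 0.000160 / 0.000919 = 0.175 m/s.

v ≈ 0.175 m/s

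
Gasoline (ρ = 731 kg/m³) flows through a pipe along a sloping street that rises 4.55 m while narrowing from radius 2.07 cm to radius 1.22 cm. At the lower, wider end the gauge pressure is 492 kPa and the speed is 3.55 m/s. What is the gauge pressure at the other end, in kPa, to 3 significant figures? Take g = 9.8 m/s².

Continuity gives A₁v₁ = A₂v₂, so v₂ = (13.5 cm²)/(4.68 cm²) × 3.55 m/s = 10.2 m/s.
Applying Bernoulli between the two ends and solving for P₂: P₂ = P₁ + ½ρ(v₁² − v₂²) − ρgΔh.
P₂ = 492000 + ½·731·(3.55² − 10.2²) − 731·9.8·(+4.55) = 492000 + (-33600) − (32600) = 426000 Pa.

426 kPa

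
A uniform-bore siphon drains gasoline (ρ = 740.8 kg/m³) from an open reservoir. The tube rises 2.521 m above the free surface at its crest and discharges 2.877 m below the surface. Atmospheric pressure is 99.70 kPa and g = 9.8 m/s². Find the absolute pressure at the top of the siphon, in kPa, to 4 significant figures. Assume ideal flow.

From the surface to the outlet (both open to atmosphere, surface at rest): v = √(2g·h_out) = √(2·9.8·2.877) = 7.509 m/s.
With constant cross-section the crest speed equals v; applying Bernoulli from the surface up to the crest, P_top = P_atm − ½ρv² − ρg·h_top.
P_top = 99700 − ½·740.8·7.509² − 740.8·9.8·2.521 = 60510 Pa.

P_top ≈ 60.51 kPa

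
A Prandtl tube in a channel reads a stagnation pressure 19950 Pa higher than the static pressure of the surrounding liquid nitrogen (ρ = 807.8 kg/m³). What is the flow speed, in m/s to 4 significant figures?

The dynamic pressure equals the rise in static pressure at the stagnation point: ΔP = ½ρv².
v = √(2ΔP/ρ) = √(2·19950/807.8) = 7.028 m/s.

v = 7.028 m/s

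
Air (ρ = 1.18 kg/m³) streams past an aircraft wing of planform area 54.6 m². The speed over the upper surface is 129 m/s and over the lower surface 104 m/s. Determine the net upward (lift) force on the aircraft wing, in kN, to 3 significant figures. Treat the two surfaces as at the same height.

From P + ½ρv² = const at equal height, P_low − P_up = ½ρ(v_up² − v_low²).
ΔP = ½·1.18·(129² − 104²) = 3440 Pa.
Lift = ΔP · A = 3440 × 54.6 = 188000 N.

F = 188 kN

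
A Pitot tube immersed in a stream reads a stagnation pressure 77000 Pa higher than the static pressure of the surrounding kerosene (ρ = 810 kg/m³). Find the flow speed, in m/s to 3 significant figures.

v = 13.8 m/s

Bernoulli between the free stream and the stagnation point: ½ρv² = P_stag − P_static.
v = √(2ΔP/ρ) = √(2·77000/810) = 13.8 m/s.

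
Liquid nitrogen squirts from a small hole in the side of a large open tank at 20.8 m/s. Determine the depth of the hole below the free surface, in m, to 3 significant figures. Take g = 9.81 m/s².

Inverting v = √(2gh) gives h = v² / 2g.
h = 20.8²/(2·9.81) = 433/19.62 = 22.1 m.

h ≈ 22.1 m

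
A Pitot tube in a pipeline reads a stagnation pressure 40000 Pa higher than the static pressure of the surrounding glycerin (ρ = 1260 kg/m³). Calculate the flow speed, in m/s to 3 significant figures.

At the stagnation point the flow is brought to rest, so Bernoulli gives P_stag − P_static = ½ρv².
v = √(2ΔP/ρ) = √(2·40000/1260) = 7.97 m/s.

v ≈ 7.97 m/s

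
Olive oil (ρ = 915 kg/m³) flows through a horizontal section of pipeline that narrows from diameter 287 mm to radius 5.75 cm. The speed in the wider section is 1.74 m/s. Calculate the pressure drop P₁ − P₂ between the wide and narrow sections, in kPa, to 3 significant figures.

ΔP ≈ 52.3 kPa

The volume flow rate is constant, so v₂ = (A₁/A₂)v₁ = (647/104)·1.74 = 10.8 m/s.
Bernoulli (h₁ = h₂): P₁ − P₂ = ½ρ(v₂² − v₁²).
P₁ − P₂ = ½·915·(10.8² − 1.74²) = ½·915·114 = 52300 Pa.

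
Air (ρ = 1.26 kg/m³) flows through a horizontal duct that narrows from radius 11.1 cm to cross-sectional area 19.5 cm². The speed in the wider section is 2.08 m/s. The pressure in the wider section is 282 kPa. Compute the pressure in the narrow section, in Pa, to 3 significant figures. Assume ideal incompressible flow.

P₂ ≈ 281000 Pa

By continuity, v₂ = v₁·A₁/A₂ = 2.08·(387/19.5) = 41.3 m/s.
Bernoulli (h₁ = h₂): P₁ − P₂ = ½ρ(v₂² − v₁²).
P₂ = P₁ − ½ρ(v₂² − v₁²) = 282000 − ½·1.26·(41.3² − 2.08²) = 282000 − 1070 = 281000 Pa.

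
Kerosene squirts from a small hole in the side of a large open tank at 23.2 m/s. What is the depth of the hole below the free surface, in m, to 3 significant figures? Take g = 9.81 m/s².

h = 27.4 m

For a small hole in a large open tank, ½v² = gh, giving h = v²/(2g).
h = 23.2²/(2·9.81) = 538/19.62 = 27.4 m.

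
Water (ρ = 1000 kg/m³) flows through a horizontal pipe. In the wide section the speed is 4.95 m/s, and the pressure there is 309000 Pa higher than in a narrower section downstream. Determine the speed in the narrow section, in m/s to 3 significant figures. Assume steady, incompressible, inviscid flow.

Horizontal Bernoulli: P₁ + ½ρv₁² = P₂ + ½ρv₂², so v₂² = v₁² + 2(P₁ − P₂)/ρ.
v₂ = √(4.95² + 2·309000/1000) = √(24.5 + 618) = 25.3 m/s.

25.3 m/s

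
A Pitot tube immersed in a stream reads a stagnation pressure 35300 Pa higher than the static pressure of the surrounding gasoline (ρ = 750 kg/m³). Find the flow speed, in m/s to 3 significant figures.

Bernoulli between the free stream and the stagnation point: ½ρv² = P_stag − P_static.
v = √(2ΔP/ρ) = √(2·35300/750) = 9.70 m/s.

v ≈ 9.70 m/s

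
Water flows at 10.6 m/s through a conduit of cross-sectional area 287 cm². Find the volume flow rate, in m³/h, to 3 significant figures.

Q ≈ 1100 m³/h

Q = A·v = 0.0287 m² × 10.6 m/s = 0.304 m³/s.
Converting: 0.304 m³/s × 3600 = 1100 m³/h.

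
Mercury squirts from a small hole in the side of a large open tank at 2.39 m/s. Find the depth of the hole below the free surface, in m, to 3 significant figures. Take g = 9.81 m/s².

h ≈ 0.291 m

For a small hole in a large open tank, ½v² = gh, giving h = v²/(2g).
h = 2.39²/(2·9.81) = 5.71/19.62 = 0.291 m.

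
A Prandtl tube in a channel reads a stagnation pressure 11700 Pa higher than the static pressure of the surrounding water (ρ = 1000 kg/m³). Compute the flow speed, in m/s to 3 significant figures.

v ≈ 4.84 m/s

The dynamic pressure equals the rise in static pressure at the stagnation point: ΔP = ½ρv².
v = √(2ΔP/ρ) = √(2·11700/1000) = 4.84 m/s.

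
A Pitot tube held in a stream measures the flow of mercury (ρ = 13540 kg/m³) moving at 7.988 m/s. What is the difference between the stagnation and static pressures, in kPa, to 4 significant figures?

ΔP ≈ 432.0 kPa

Bernoulli between the free stream and the stagnation point: ½ρv² = P_stag − P_static.
ΔP = ½·13540·7.988² = 432000 Pa.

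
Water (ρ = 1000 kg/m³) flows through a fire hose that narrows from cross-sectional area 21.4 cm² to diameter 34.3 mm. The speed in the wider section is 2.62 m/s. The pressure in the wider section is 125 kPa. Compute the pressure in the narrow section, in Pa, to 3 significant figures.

P₂ ≈ 110000 Pa

Mass conservation (A₁v₁ = A₂v₂) gives v₂ = 2.62 × 21.4/9.24 = 6.07 m/s.
With no height change, Bernoulli's equation is P₁ + ½ρv₁² = P₂ + ½ρv₂².
P₂ = P₁ − ½ρ(v₂² − v₁²) = 125000 − ½·1000·(6.07² − 2.62²) = 125000 − 15000 = 110000 Pa.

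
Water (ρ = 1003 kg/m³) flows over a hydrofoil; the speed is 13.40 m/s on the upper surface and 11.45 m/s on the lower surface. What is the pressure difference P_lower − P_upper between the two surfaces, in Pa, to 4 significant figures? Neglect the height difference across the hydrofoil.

The pressure is lower where the speed is higher: ΔP = ½ρ(v_up² − v_low²).
ΔP = ½·1003·(13.40² − 11.45²) = 24300 Pa.

ΔP = 24300 Pa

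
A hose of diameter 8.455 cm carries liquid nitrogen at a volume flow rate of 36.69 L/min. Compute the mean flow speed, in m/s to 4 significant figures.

v ≈ 0.1089 m/s

Q = 36.69 L/min = 0.0006115 m³/s.
v = Q/A = 0.0006115 / 0.005615 = 0.1089 m/s.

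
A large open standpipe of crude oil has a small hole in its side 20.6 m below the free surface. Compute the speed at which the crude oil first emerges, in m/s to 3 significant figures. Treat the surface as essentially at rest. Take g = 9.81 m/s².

Bernoulli from surface to hole (P equal, v_surface ≈ 0): v = √(2gh) = √(2×9.81×20.6) = 20.1 m/s.

v ≈ 20.1 m/s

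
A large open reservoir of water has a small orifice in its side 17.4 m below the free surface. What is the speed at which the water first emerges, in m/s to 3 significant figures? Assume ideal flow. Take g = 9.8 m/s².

Torricelli's result v = √(2gh) gives v = √(2·9.8·17.4) = 18.5 m/s.

v ≈ 18.5 m/s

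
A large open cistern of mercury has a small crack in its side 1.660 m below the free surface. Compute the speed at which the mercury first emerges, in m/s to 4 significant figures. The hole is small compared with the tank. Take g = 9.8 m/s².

v ≈ 5.704 m/s

The surface is effectively still and both ends are open, so ½v² = gh and v = √(2·9.8·1.660) = 5.704 m/s.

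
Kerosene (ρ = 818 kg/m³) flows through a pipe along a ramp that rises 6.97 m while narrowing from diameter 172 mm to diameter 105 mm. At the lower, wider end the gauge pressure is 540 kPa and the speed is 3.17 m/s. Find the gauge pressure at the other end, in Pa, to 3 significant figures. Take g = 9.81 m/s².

P₂ = 459000 Pa

By continuity, v₂ = v₁·A₁/A₂ = 3.17·(232/86.6) = 8.51 m/s.
Applying Bernoulli between the two ends and solving for P₂: P₂ = P₁ + ½ρ(v₁² − v₂²) − ρgΔh.
P₂ = 540000 + ½·818·(3.17² − 8.51²) − 818·9.81·(+6.97) = 540000 + (-25500) − (55900) = 459000 Pa.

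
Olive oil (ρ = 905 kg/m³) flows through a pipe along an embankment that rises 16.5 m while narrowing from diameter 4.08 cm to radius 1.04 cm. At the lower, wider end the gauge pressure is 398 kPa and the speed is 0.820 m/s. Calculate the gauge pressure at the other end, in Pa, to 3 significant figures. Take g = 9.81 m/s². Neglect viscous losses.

By continuity, v₂ = v₁·A₁/A₂ = 0.820·(13.1/3.40) = 3.16 m/s.
Bernoulli: P₁ + ½ρv₁² + ρg h₁ = P₂ + ½ρv₂² + ρg h₂, so P₂ = P₁ + ½ρ(v₁² − v₂²) − ρg(h₂ − h₁).
P₂ = 398000 + ½·905·(0.820² − 3.16²) − 905·9.81·(+16.5) = 398000 + (-4200) − (146000) = 247000 Pa.

247000 Pa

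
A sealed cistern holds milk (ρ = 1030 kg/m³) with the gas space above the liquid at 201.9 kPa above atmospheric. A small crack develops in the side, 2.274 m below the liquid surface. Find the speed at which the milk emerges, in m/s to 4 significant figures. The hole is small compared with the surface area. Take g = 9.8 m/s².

v ≈ 20.90 m/s

Take point 1 at the surface (v₁ ≈ 0) and point 2 at the hole (at atmospheric pressure). Bernoulli: P₁ + ρg h = P_atm + ½ρv₂².
With P₁ − P_atm = 201900 Pa, v₂ = √(2gh + 2ΔP/ρ) = √(2·9.8·2.274 + 2·201900/1030) = 20.90 m/s.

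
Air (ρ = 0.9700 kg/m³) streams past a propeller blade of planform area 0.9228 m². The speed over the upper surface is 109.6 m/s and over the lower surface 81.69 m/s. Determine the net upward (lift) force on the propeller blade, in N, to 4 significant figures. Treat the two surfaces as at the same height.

F = 2389 N

With equal heights on the two surfaces, Bernoulli gives P_lower − P_upper = ½ρ(v_upper² − v_lower²).
ΔP = ½·0.9700·(109.6² − 81.69²) = 2589 Pa.
Lift = ΔP · A = 2589 × 0.9228 = 2389 N.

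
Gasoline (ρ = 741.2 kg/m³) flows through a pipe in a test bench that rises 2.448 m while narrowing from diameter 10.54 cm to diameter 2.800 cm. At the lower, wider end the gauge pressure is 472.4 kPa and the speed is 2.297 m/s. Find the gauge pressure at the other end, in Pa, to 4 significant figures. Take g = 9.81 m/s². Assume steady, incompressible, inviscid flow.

P₂ = 63950 Pa

Mass conservation (A₁v₁ = A₂v₂) gives v₂ = 2.297 × 87.25/6.158 = 32.55 m/s.
Energy conservation along the streamline gives P₂ = P₁ − ½ρ(v₂² − v₁²) − ρg(h₂ − h₁).
P₂ = 472400 + ½·741.2·(2.297² − 32.55²) − 741.2·9.81·(+2.448) = 472400 + (-390700) − (17800) = 63950 Pa.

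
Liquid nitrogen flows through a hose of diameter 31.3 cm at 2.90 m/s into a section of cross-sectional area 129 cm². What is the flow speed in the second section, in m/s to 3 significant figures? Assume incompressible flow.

The volume flow rate is constant, so v₂ = (A₁/A₂)v₁ = (769/129)·2.90 = 17.3 m/s.

v₂ = 17.3 m/s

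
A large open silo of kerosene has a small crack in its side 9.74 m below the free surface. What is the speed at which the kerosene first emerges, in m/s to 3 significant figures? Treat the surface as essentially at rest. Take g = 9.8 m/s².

13.8 m/s

Torricelli's result v = √(2gh) gives v = √(2·9.8·9.74) = 13.8 m/s.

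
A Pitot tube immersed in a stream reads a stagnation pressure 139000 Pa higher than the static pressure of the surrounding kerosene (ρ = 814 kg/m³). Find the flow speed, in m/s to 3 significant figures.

Bernoulli between the free stream and the stagnation point: ½ρv² = P_stag − P_static.
v = √(2ΔP/ρ) = √(2·139000/814) = 18.5 m/s.

18.5 m/s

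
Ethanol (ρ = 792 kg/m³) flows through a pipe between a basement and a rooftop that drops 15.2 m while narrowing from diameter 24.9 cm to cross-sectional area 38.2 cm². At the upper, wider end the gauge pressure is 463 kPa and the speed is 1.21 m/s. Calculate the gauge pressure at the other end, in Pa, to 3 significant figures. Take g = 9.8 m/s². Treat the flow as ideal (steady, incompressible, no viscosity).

487000 Pa

Continuity gives A₁v₁ = A₂v₂, so v₂ = (487 cm²)/(38.2 cm²) × 1.21 m/s = 15.4 m/s.
Bernoulli: P₁ + ½ρv₁² + ρg h₁ = P₂ + ½ρv₂² + ρg h₂, so P₂ = P₁ + ½ρ(v₁² − v₂²) − ρg(h₂ − h₁).
P₂ = 463000 + ½·792·(1.21² − 15.4²) − 792·9.8·(−15.2) = 463000 + (-93600) − (-118000) = 487000 Pa.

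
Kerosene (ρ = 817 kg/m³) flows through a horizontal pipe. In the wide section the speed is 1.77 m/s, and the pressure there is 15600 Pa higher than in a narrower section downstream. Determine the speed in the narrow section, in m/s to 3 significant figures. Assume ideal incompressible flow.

With h₁ = h₂, rearranging Bernoulli gives v₂ = √(v₁² + 2ΔP/ρ).
v₂ = √(1.77² + 2·15600/817) = √(3.13 + 38.2) = 6.43 m/s.

v₂ ≈ 6.43 m/s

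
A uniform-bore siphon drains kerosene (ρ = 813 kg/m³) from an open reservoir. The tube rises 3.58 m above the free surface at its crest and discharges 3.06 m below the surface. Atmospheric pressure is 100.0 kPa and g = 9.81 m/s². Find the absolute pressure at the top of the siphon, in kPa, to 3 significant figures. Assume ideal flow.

From the surface to the outlet (both open to atmosphere, surface at rest): v = √(2g·h_out) = √(2·9.81·3.06) = 7.75 m/s.
Continuity keeps v the same throughout the tube; from surface to crest, P_atm + 0 = P_top + ½ρv² + ρg·h_top.
P_top = 100000 − ½·813·7.75² − 813·9.81·3.58 = 47000 Pa.

P_top = 47.0 kPa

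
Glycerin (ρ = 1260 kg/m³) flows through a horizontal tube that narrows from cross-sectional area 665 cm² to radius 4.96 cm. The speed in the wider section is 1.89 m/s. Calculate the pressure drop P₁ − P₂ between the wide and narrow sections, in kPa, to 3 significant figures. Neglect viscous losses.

The volume flow rate is constant, so v₂ = (A₁/A₂)v₁ = (665/77.3)·1.89 = 16.3 m/s.
Bernoulli (h₁ = h₂): P₁ − P₂ = ½ρ(v₂² − v₁²).
P₁ − P₂ = ½·1260·(16.3² − 1.89²) = ½·1260·261 = 164000 Pa.

164 kPa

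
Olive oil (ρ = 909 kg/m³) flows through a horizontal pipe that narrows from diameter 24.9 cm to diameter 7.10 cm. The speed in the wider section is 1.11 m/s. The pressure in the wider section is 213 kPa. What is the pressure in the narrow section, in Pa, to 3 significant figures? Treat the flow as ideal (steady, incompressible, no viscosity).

P₂ ≈ 129000 Pa

The volume flow rate is constant, so v₂ = (A₁/A₂)v₁ = (487/39.6)·1.11 = 13.7 m/s.
Along the horizontal streamline, P + ½ρv² is constant.
P₂ = P₁ − ½ρ(v₂² − v₁²) = 213000 − ½·909·(13.7² − 1.11²) = 213000 − 84200 = 129000 Pa.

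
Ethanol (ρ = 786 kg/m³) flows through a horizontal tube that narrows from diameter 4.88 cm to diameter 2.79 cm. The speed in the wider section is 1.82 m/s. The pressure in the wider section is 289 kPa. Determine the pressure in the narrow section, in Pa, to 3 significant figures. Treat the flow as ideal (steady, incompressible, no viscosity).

The volume flow rate is constant, so v₂ = (A₁/A₂)v₁ = (18.7/6.11)·1.82 = 5.57 m/s.
Along the horizontal streamline, P + ½ρv² is constant.
P₂ = P₁ − ½ρ(v₂² − v₁²) = 289000 − ½·786·(5.57² − 1.82²) = 289000 − 10900 = 278000 Pa.

P₂ = 278000 Pa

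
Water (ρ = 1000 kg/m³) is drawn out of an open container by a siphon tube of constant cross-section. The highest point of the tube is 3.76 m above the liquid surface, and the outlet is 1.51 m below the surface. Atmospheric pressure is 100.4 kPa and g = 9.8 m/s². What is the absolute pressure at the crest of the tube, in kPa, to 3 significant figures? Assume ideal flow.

P_top = 48.8 kPa

The outlet speed comes from Torricelli: v = √(2g·1.51) = 5.44 m/s.
The bore is uniform, so the speed at the crest is the same v. Bernoulli surface→crest: P_atm = P_top + ½ρv² + ρg·h_top.
P_top = 100400 − ½·1000·5.44² − 1000·9.8·3.76 = 48800 Pa.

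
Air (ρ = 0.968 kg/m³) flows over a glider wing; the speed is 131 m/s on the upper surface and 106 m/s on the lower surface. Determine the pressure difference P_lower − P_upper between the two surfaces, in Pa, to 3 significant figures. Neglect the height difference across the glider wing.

The pressure is lower where the speed is higher: ΔP = ½ρ(v_up² − v_low²).
ΔP = ½·0.968·(131² − 106²) = 2870 Pa.

ΔP ≈ 2870 Pa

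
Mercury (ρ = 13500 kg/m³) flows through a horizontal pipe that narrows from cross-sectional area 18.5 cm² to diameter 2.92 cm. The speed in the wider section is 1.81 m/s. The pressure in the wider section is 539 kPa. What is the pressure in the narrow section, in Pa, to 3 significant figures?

Continuity gives A₁v₁ = A₂v₂, so v₂ = (18.5 cm²)/(6.70 cm²) × 1.81 m/s = 5.00 m/s.
The pipe is horizontal, so Bernoulli reduces to P₁ + ½ρv₁² = P₂ + ½ρv₂².
P₂ = P₁ − ½ρ(v₂² − v₁²) = 539000 − ½·13500·(5.00² − 1.81²) = 539000 − 147000 = 392000 Pa.

P₂ ≈ 392000 Pa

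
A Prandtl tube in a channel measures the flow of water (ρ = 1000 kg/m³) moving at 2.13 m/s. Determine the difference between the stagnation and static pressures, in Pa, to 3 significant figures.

2270 Pa

Bernoulli between the free stream and the stagnation point: ½ρv² = P_stag − P_static.
ΔP = ½·1000·2.13² = 2270 Pa.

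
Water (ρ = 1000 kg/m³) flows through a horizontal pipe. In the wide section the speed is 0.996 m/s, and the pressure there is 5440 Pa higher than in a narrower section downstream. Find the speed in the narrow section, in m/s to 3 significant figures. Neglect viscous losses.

Along the level pipe P + ½ρv² is conserved, hence v₂² = v₁² + 2(P₁ − P₂)/ρ.
v₂ = √(0.996² + 2·5440/1000) = √(0.992 + 10.9) = 3.45 m/s.

v₂ ≈ 3.45 m/s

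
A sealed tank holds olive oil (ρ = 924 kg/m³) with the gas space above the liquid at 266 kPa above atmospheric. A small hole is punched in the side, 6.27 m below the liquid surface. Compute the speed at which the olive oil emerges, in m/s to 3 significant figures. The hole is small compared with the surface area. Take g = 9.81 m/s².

Take point 1 at the surface (v₁ ≈ 0) and point 2 at the hole (at atmospheric pressure). Bernoulli: P₁ + ρg h = P_atm + ½ρv₂².
With P₁ − P_atm = 266000 Pa, v₂ = √(2gh + 2ΔP/ρ) = √(2·9.81·6.27 + 2·266000/924) = 26.4 m/s.

26.4 m/s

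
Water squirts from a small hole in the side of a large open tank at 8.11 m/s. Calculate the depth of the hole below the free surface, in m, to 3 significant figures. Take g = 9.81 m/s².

h = 3.35 m

Inverting v = √(2gh) gives h = v² / 2g.
h = 8.11²/(2·9.81) = 65.8/19.62 = 3.35 m.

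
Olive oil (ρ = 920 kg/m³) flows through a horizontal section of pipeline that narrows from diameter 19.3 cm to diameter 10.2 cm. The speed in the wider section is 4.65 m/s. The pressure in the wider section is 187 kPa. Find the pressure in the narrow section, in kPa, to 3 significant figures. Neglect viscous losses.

P₂ ≈ 69.5 kPa

The volume flow rate is constant, so v₂ = (A₁/A₂)v₁ = (293/81.7)·4.65 = 16.6 m/s.
Bernoulli (h₁ = h₂): P₁ − P₂ = ½ρ(v₂² − v₁²).
P₂ = P₁ − ½ρ(v₂² − v₁²) = 187000 − ½·920·(16.6² − 4.65²) = 187000 − 118000 = 69500 Pa.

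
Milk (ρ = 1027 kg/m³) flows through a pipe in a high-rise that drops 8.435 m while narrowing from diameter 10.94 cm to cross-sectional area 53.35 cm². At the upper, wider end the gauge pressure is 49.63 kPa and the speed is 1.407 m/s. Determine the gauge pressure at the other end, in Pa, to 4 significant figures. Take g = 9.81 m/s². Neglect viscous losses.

P₂ ≈ 132500 Pa

Continuity gives A₁v₁ = A₂v₂, so v₂ = (94.00 cm²)/(53.35 cm²) × 1.407 m/s = 2.479 m/s.
Bernoulli: P₁ + ½ρv₁² + ρg h₁ = P₂ + ½ρv₂² + ρg h₂, so P₂ = P₁ + ½ρ(v₁² − v₂²) − ρg(h₂ − h₁).
P₂ = 49630 + ½·1027·(1.407² − 2.479²) − 1027·9.81·(−8.435) = 49630 + (-2139) − (-84980) = 132500 Pa.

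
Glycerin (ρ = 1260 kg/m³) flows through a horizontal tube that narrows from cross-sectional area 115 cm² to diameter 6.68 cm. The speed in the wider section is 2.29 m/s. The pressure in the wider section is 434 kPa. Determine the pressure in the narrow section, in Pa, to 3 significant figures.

The volume flow rate is constant, so v₂ = (A₁/A₂)v₁ = (115/35.0)·2.29 = 7.51 m/s.
The pipe is horizontal, so Bernoulli reduces to P₁ + ½ρv₁² = P₂ + ½ρv₂².
P₂ = P₁ − ½ρ(v₂² − v₁²) = 434000 − ½·1260·(7.51² − 2.29²) = 434000 − 32300 = 402000 Pa.

P₂ = 402000 Pa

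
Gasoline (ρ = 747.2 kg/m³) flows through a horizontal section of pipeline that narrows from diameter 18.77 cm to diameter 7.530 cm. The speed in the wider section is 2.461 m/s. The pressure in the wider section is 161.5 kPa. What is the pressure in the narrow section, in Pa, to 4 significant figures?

P₂ ≈ 76400 Pa

Mass conservation (A₁v₁ = A₂v₂) gives v₂ = 2.461 × 276.7/44.53 = 15.29 m/s.
Along the horizontal streamline, P + ½ρv² is constant.
P₂ = P₁ − ½ρ(v₂² − v₁²) = 161500 − ½·747.2·(15.29² − 2.461²) = 161500 − 85100 = 76400 Pa.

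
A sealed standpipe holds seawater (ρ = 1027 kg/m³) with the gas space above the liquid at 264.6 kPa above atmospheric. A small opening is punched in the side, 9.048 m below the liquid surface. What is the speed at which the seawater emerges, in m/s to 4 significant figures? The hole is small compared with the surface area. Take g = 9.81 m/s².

Take point 1 at the surface (v₁ ≈ 0) and point 2 at the hole (at atmospheric pressure). Bernoulli: P₁ + ρg h = P_atm + ½ρv₂².
With P₁ − P_atm = 264600 Pa, v₂ = √(2gh + 2ΔP/ρ) = √(2·9.81·9.048 + 2·264600/1027) = 26.32 m/s.

v = 26.32 m/s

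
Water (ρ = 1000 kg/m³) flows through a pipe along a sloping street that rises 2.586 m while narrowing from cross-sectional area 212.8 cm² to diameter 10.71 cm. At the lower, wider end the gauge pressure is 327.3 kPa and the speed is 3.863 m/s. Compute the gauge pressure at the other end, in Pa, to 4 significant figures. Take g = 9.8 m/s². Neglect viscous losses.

267800 Pa

Mass conservation (A₁v₁ = A₂v₂) gives v₂ = 3.863 × 212.8/90.09 = 9.125 m/s.
Energy conservation along the streamline gives P₂ = P₁ − ½ρ(v₂² − v₁²) − ρg(h₂ − h₁).
P₂ = 327300 + ½·1000·(3.863² − 9.125²) − 1000·9.8·(+2.586) = 327300 + (-34170) − (25340) = 267800 Pa.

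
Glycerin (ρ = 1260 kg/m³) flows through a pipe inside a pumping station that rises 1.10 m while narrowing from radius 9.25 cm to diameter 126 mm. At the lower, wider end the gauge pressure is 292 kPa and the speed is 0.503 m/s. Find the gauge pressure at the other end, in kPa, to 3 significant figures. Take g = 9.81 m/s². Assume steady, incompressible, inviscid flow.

The volume flow rate is constant, so v₂ = (A₁/A₂)v₁ = (269/125)·0.503 = 1.08 m/s.
Energy conservation along the streamline gives P₂ = P₁ − ½ρ(v₂² − v₁²) − ρg(h₂ − h₁).
P₂ = 292000 + ½·1260·(0.503² − 1.08²) − 1260·9.81·(+1.10) = 292000 + (-581) − (13600) = 278000 Pa.

P₂ ≈ 278 kPa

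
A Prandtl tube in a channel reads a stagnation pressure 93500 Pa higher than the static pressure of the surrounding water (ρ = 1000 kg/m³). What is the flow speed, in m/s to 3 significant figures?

v ≈ 13.7 m/s

At the stagnation point the flow is brought to rest, so Bernoulli gives P_stag − P_static = ½ρv².
v = √(2ΔP/ρ) = √(2·93500/1000) = 13.7 m/s.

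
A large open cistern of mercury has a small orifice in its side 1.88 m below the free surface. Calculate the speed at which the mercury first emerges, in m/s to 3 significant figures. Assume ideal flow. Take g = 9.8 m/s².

Bernoulli from surface to hole (P equal, v_surface ≈ 0): v = √(2gh) = √(2×9.8×1.88) = 6.07 m/s.

v ≈ 6.07 m/s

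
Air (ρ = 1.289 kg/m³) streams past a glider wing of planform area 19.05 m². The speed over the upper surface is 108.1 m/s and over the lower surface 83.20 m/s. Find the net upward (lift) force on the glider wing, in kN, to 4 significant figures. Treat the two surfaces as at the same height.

From P + ½ρv² = const at equal height, P_low − P_up = ½ρ(v_up² − v_low²).
ΔP = ½·1.289·(108.1² − 83.20²) = 3070 Pa.
Lift = ΔP · A = 3070 × 19.05 = 58480 N.

58.48 kN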